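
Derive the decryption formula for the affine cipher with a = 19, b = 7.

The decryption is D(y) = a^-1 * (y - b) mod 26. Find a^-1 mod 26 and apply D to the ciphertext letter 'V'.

Step 1: Find a^-1, the modular inverse of 19 mod 26.
Step 2: We need 19 * a^-1 = 1 (mod 26).
Step 3: 19 * 11 = 209 = 8 * 26 + 1, so a^-1 = 11.
Step 4: D(y) = 11(y - 7) mod 26.
Step 5: Apply to 'V' (y = 21): D(21) = 11 * (21 - 7) mod 26 = 11 * 14 mod 26 = 24 -> 'Y'.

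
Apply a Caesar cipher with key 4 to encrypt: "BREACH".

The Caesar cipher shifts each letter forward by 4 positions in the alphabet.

Step 1: For each letter, shift forward by 4 positions (mod 26).
  B (position 1) -> position (1+4) mod 26 = 5 -> F
  R (position 17) -> position (17+4) mod 26 = 21 -> V
  E (position 4) -> position (4+4) mod 26 = 8 -> I
  A (position 0) -> position (0+4) mod 26 = 4 -> E
  C (position 2) -> position (2+4) mod 26 = 6 -> G
  H (position 7) -> position (7+4) mod 26 = 11 -> L
Result: FVIEGL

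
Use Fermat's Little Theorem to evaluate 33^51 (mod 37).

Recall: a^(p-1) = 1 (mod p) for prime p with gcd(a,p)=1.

Step 1: Since 37 is prime, by Fermat's Little Theorem: 33^36 = 1 (mod 37).
Step 2: Reduce exponent: 51 mod 36 = 15.
Step 3: So 33^51 = 33^15 (mod 37).
Step 4: 33^15 mod 37 = 26.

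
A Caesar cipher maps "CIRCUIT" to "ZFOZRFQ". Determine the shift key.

Step 1: Compare first letters: C (position 2) -> Z (position 25).
Step 2: Shift = (25 - 2) mod 26 = 23.
The shift value is 23.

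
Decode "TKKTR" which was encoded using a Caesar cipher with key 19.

Step 1: Reverse the shift by subtracting 19 from each letter position.
  T (position 19) -> position (19-19) mod 26 = 0 -> A
  K (position 10) -> position (10-19) mod 26 = 17 -> R
  K (position 10) -> position (10-19) mod 26 = 17 -> R
  T (position 19) -> position (19-19) mod 26 = 0 -> A
  R (position 17) -> position (17-19) mod 26 = 24 -> Y
Decrypted message: ARRAY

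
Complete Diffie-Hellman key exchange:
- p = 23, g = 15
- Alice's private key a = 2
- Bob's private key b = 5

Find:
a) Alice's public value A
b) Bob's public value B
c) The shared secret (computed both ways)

Step 1: A = g^a mod p = 15^2 mod 23 = 18.
Step 2: B = g^b mod p = 15^5 mod 23 = 7.
Step 3: Alice computes s = B^a mod p = 7^2 mod 23 = 3.
Step 4: Bob computes s = A^b mod p = 18^5 mod 23 = 3.
Both sides agree: shared secret = 3.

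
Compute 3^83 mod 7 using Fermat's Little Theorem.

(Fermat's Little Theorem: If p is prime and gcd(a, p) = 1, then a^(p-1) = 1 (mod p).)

Step 1: Since 7 is prime, by Fermat's Little Theorem: 3^6 = 1 (mod 7).
Step 2: Reduce exponent: 83 mod 6 = 5.
Step 3: So 3^83 = 3^5 (mod 7).
Step 4: 3^5 mod 7 = 5.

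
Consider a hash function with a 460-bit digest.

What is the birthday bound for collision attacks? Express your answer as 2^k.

Step 1: The birthday paradox gives collision probability ~50% after sqrt(2^n) = 2^(n/2) hashes.
Step 2: For 460-bit output: 2^(460/2) = 2^230.
Step 3: Approximately 2^230 hash computations needed.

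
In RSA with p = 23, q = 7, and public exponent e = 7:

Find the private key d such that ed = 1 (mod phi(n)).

Step 1: n = 23 * 7 = 161.
Step 2: phi(n) = 22 * 6 = 132.
Step 3: Find d such that 7 * d = 1 (mod 132).
Step 4: d = 7^(-1) mod 132 = 19.
Verification: 7 * 19 = 133 = 1 * 132 + 1.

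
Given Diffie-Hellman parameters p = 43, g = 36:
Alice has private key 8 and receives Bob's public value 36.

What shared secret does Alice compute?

Step 1: s = B^a mod p = 36^8 mod 43.
  36^1 mod 43 = 36
  36^2 mod 43 = (36 * 36) mod 43 = 6
  36^3 mod 43 = (6 * 36) mod 43 = 1
  36^4 mod 43 = (1 * 36) mod 43 = 36
  36^5 mod 43 = (36 * 36) mod 43 = 6
  36^6 mod 43 = (6 * 36) mod 43 = 1
  36^7 mod 43 = (1 * 36) mod 43 = 36
  36^8 mod 43 = (36 * 36) mod 43 = 6
Result: shared secret = 6.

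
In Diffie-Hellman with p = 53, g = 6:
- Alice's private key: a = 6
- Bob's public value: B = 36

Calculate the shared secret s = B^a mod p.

Step 1: s = B^a mod p = 36^6 mod 53.
  36^1 mod 53 = 36
  36^2 mod 53 = (36 * 36) mod 53 = 24
  36^3 mod 53 = (24 * 36) mod 53 = 16
  36^4 mod 53 = (16 * 36) mod 53 = 46
  36^5 mod 53 = (46 * 36) mod 53 = 13
  36^6 mod 53 = (13 * 36) mod 53 = 44
Result: shared secret = 44.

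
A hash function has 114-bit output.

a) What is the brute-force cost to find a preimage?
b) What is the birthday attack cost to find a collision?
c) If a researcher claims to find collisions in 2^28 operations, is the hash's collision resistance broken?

Step 1: Preimage resistance requires brute-force of 2^114 operations.
Step 2: Collision resistance (birthday bound) = 2^(114/2) = 2^57.
Step 3: The claimed attack costs 2^28 operations.
Step 4: Since 2^28 < 2^57, the claimed attack beats the generic birthday bound, so collision resistance is broken.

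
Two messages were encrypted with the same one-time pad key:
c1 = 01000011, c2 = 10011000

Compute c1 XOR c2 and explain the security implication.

Step 1: c1 XOR c2 = (m1 XOR k) XOR (m2 XOR k).
Step 2: By XOR associativity/commutativity: = m1 XOR m2 XOR k XOR k = m1 XOR m2.
Step 3: 01000011 XOR 10011000 = 11011011 = 219.
Step 4: The key cancels out! An attacker learns m1 XOR m2 = 219, revealing the relationship between plaintexts.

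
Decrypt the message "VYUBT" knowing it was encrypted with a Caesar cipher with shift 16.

Step 1: Reverse the shift by subtracting 16 from each letter position.
  V (position 21) -> position (21-16) mod 26 = 5 -> F
  Y (position 24) -> position (24-16) mod 26 = 8 -> I
  U (position 20) -> position (20-16) mod 26 = 4 -> E
  B (position 1) -> position (1-16) mod 26 = 11 -> L
  T (position 19) -> position (19-16) mod 26 = 3 -> D
Decrypted message: FIELD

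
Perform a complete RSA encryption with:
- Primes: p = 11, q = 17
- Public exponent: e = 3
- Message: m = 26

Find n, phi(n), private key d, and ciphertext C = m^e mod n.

Step 1: n = 11 * 17 = 187.
Step 2: phi(n) = (11-1)(17-1) = 10 * 16 = 160.
Step 3: Find d = 3^(-1) mod 160 = 107.
  Verify: 3 * 107 = 321 = 1 (mod 160).
Step 4: C = 26^3 mod 187 = 185.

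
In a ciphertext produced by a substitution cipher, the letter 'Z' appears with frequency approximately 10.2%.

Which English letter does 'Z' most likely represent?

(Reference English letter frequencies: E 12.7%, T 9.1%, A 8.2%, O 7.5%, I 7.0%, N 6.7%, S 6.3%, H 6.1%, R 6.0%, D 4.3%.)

Step 1: The observed frequency is 10.2%.
Step 2: Compare with English frequencies:
  E: 12.7% (difference: 2.5%)
  T: 9.1% (difference: 1.1%) <-- closest
  A: 8.2% (difference: 2.0%)
  O: 7.5% (difference: 2.7%)
  I: 7.0% (difference: 3.2%)
  N: 6.7% (difference: 3.5%)
  S: 6.3% (difference: 3.9%)
  H: 6.1% (difference: 4.1%)
  R: 6.0% (difference: 4.2%)
  D: 4.3% (difference: 5.9%)
Step 3: 'Z' most likely represents 'T' (frequency 9.1%).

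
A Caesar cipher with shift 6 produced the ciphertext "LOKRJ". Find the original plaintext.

Step 1: Reverse the shift by subtracting 6 from each letter position.
  L (position 11) -> position (11-6) mod 26 = 5 -> F
  O (position 14) -> position (14-6) mod 26 = 8 -> I
  K (position 10) -> position (10-6) mod 26 = 4 -> E
  R (position 17) -> position (17-6) mod 26 = 11 -> L
  J (position 9) -> position (9-6) mod 26 = 3 -> D
Decrypted message: FIELD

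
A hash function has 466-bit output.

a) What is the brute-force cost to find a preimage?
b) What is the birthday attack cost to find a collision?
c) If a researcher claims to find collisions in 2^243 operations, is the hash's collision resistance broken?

Step 1: Preimage resistance requires brute-force of 2^466 operations.
Step 2: Collision resistance (birthday bound) = 2^(466/2) = 2^233.
Step 3: The claimed attack costs 2^243 operations.
Step 4: Since 2^243 >= 2^233, the claimed attack is no faster than the generic birthday attack, so this does not break collision resistance.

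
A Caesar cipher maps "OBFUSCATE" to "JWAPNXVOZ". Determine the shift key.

Step 1: Compare first letters: O (position 14) -> J (position 9).
Step 2: Shift = (9 - 14) mod 26 = 21.
The shift value is 21.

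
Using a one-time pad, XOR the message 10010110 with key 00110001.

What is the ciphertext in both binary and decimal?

Step 1: Write out the XOR operation bit by bit:
  Message: 10010110
  Key:     00110001
  XOR:     10100111
Step 2: Convert to decimal: 10100111 = 167.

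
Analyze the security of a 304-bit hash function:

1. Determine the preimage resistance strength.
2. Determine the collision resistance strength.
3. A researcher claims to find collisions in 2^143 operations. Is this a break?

Step 1: Preimage resistance requires brute-force of 2^304 operations.
Step 2: Collision resistance (birthday bound) = 2^(304/2) = 2^152.
Step 3: The claimed attack costs 2^143 operations.
Step 4: Since 2^143 < 2^152, the claimed attack beats the generic birthday bound, so collision resistance is broken.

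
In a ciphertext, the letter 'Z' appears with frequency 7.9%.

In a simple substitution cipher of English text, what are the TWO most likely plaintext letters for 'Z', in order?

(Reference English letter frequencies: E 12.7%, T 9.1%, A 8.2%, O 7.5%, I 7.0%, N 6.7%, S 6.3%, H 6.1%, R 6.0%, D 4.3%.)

Step 1: Observed frequency of 'Z' is 7.9%.
Step 2: Compute distances to each reference frequency and sort:
  A (8.2%): difference = 0.3% <-- BEST
  O (7.5%): difference = 0.4% <-- RUNNER-UP
  I (7.0%): difference = 0.9%
  T (9.1%): difference = 1.2%
  N (6.7%): difference = 1.2%
Step 3: Most likely is 'A' (8.2%, diff 0.3%); second most likely is 'O' (7.5%, diff 0.4%).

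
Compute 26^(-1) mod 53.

Step 1: We need x such that 26 * x = 1 (mod 53).
Step 2: Using the extended Euclidean algorithm or trial:
  26 * 51 = 1326 = 25 * 53 + 1.
Step 3: Since 1326 mod 53 = 1, the inverse is x = 51.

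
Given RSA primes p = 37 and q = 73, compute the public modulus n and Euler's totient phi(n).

Step 1: n = p * q = 37 * 73 = 2701.
Step 2: phi(n) = (p-1)(q-1) = 36 * 72 = 2592.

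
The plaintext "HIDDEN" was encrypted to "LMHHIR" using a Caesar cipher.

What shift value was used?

Step 1: Compare first letters: H (position 7) -> L (position 11).
Step 2: Shift = (11 - 7) mod 26 = 4.
The shift value is 4.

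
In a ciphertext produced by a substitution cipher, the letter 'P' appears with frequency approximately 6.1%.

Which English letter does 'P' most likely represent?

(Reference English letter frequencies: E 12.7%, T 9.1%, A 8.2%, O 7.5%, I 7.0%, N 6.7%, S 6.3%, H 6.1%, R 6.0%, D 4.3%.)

Step 1: The observed frequency is 6.1%.
Step 2: Compare with English frequencies:
  E: 12.7% (difference: 6.6%)
  T: 9.1% (difference: 3.0%)
  A: 8.2% (difference: 2.1%)
  O: 7.5% (difference: 1.4%)
  I: 7.0% (difference: 0.9%)
  N: 6.7% (difference: 0.6%)
  S: 6.3% (difference: 0.2%)
  H: 6.1% (difference: 0.0%) <-- closest
  R: 6.0% (difference: 0.1%)
  D: 4.3% (difference: 1.8%)
Step 3: 'P' most likely represents 'H' (frequency 6.1%).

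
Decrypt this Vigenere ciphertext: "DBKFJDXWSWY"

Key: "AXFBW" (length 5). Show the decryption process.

Step 1: Key 'AXFBW' has length 5. Extended key: AXFBWAXFBWA
Step 2: Decrypt each position:
  D(3) - A(0) = 3 = D
  B(1) - X(23) = 4 = E
  K(10) - F(5) = 5 = F
  F(5) - B(1) = 4 = E
  J(9) - W(22) = 13 = N
  D(3) - A(0) = 3 = D
  X(23) - X(23) = 0 = A
  W(22) - F(5) = 17 = R
  S(18) - B(1) = 17 = R
  W(22) - W(22) = 0 = A
  Y(24) - A(0) = 24 = Y
Plaintext: DEFENDARRAY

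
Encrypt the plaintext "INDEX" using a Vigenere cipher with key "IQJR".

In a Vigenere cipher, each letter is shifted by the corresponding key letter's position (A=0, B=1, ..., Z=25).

Step 1: Repeat key to match plaintext length:
  Plaintext: INDEX
  Key:       IQJRI
Step 2: Encrypt each letter:
  I(8) + I(8) = (8+8) mod 26 = 16 = Q
  N(13) + Q(16) = (13+16) mod 26 = 3 = D
  D(3) + J(9) = (3+9) mod 26 = 12 = M
  E(4) + R(17) = (4+17) mod 26 = 21 = V
  X(23) + I(8) = (23+8) mod 26 = 5 = F
Ciphertext: QDMVF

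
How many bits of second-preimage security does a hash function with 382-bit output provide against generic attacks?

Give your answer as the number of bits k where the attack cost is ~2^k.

Step 1: The hash has a 382-bit output.
Step 2: Second-preimage resistance means: given a specific input x, it should be infeasible to find a different y with h(y) = h(x).
With a 382-bit output, a generic search for a second preimage costs about 2^382 evaluations (each trial matches the fixed target with probability 2^-382).
Step 3: Security level = 382 bits.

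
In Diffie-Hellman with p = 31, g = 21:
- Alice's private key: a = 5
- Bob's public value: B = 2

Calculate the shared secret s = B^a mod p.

Step 1: s = B^a mod p = 2^5 mod 31.
  2^1 mod 31 = 2
  2^2 mod 31 = (2 * 2) mod 31 = 4
  2^3 mod 31 = (4 * 2) mod 31 = 8
  2^4 mod 31 = (8 * 2) mod 31 = 16
  2^5 mod 31 = (16 * 2) mod 31 = 1
Result: shared secret = 1.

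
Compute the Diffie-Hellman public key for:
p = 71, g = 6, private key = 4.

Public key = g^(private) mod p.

Step 1: A = g^a mod p = 6^4 mod 71.
  6^1 mod 71 = 6
  6^2 mod 71 = (6 * 6) mod 71 = 36
  6^3 mod 71 = (36 * 6) mod 71 = 3
  6^4 mod 71 = (3 * 6) mod 71 = 18
Result: A = 18.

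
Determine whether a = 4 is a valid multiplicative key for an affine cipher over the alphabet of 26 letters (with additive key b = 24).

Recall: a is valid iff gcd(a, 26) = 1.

Step 1: Compute gcd(4, 26).
Step 2: gcd(4, 26) = 2.
Since gcd = 2 != 1, 4 shares a common factor with 26, so it cannot be used.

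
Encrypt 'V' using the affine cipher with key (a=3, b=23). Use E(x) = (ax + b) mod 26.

Step 1: Convert 'V' to number: x = 21.
Step 2: E(21) = (3 * 21 + 23) mod 26 = 86 mod 26 = 8.
Step 3: Convert 8 back to letter: I.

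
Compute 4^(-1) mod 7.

Step 1: We need x such that 4 * x = 1 (mod 7).
Step 2: Using the extended Euclidean algorithm or trial:
  4 * 2 = 8 = 1 * 7 + 1.
Step 3: Since 8 mod 7 = 1, the inverse is x = 2.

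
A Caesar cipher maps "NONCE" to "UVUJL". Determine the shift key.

Step 1: Compare first letters: N (position 13) -> U (position 20).
Step 2: Shift = (20 - 13) mod 26 = 7.
The shift value is 7.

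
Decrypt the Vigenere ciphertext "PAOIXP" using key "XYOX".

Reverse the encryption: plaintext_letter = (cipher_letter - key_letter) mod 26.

Step 1: Extend key: XYOXXY
Step 2: Decrypt each letter (c - k) mod 26:
  P(15) - X(23) = (15-23) mod 26 = 18 = S
  A(0) - Y(24) = (0-24) mod 26 = 2 = C
  O(14) - O(14) = (14-14) mod 26 = 0 = A
  I(8) - X(23) = (8-23) mod 26 = 11 = L
  X(23) - X(23) = (23-23) mod 26 = 0 = A
  P(15) - Y(24) = (15-24) mod 26 = 17 = R
Plaintext: SCALAR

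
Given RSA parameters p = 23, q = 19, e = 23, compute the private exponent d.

Step 1: n = 23 * 19 = 437.
Step 2: phi(n) = 22 * 18 = 396.
Step 3: Find d such that 23 * d = 1 (mod 396).
Step 4: d = 23^(-1) mod 396 = 155.
Verification: 23 * 155 = 3565 = 9 * 396 + 1.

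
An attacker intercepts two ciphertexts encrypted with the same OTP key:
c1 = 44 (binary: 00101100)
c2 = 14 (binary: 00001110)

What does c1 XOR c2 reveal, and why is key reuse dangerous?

Step 1: c1 XOR c2 = (m1 XOR k) XOR (m2 XOR k).
Step 2: By XOR associativity/commutativity: = m1 XOR m2 XOR k XOR k = m1 XOR m2.
Step 3: 00101100 XOR 00001110 = 00100010 = 34.
Step 4: The key cancels out! An attacker learns m1 XOR m2 = 34, revealing the relationship between plaintexts.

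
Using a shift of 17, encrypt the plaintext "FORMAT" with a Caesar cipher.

Step 1: For each letter, shift forward by 17 positions (mod 26).
  F (position 5) -> position (5+17) mod 26 = 22 -> W
  O (position 14) -> position (14+17) mod 26 = 5 -> F
  R (position 17) -> position (17+17) mod 26 = 8 -> I
  M (position 12) -> position (12+17) mod 26 = 3 -> D
  A (position 0) -> position (0+17) mod 26 = 17 -> R
  T (position 19) -> position (19+17) mod 26 = 10 -> K
Result: WFIDRK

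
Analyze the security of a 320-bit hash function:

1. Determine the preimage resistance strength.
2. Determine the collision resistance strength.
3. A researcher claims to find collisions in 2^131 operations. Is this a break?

Step 1: Preimage resistance requires brute-force of 2^320 operations.
Step 2: Collision resistance (birthday bound) = 2^(320/2) = 2^160.
Step 3: The claimed attack costs 2^131 operations.
Step 4: Since 2^131 < 2^160, the claimed attack beats the generic birthday bound, so collision resistance is broken.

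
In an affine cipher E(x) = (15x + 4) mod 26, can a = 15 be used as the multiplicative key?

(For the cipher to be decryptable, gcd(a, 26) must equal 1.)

Step 1: Compute gcd(15, 26).
Step 2: gcd(15, 26) = 1.
Since gcd = 1, 15 is coprime with 26, so it is a valid key.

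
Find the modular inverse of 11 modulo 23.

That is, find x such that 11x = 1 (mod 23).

Step 1: We need x such that 11 * x = 1 (mod 23).
Step 2: Using the extended Euclidean algorithm or trial:
  11 * 21 = 231 = 10 * 23 + 1.
Step 3: Since 231 mod 23 = 1, the inverse is x = 21.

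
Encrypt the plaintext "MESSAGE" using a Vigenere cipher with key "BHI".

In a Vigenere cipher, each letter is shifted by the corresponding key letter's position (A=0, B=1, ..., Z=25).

Step 1: Repeat key to match plaintext length:
  Plaintext: MESSAGE
  Key:       BHIBHIB
Step 2: Encrypt each letter:
  M(12) + B(1) = (12+1) mod 26 = 13 = N
  E(4) + H(7) = (4+7) mod 26 = 11 = L
  S(18) + I(8) = (18+8) mod 26 = 0 = A
  S(18) + B(1) = (18+1) mod 26 = 19 = T
  A(0) + H(7) = (0+7) mod 26 = 7 = H
  G(6) + I(8) = (6+8) mod 26 = 14 = O
  E(4) + B(1) = (4+1) mod 26 = 5 = F
Ciphertext: NLATHOF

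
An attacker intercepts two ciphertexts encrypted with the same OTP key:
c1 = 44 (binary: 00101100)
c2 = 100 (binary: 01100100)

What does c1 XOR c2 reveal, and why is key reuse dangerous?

Step 1: c1 XOR c2 = (m1 XOR k) XOR (m2 XOR k).
Step 2: By XOR associativity/commutativity: = m1 XOR m2 XOR k XOR k = m1 XOR m2.
Step 3: 00101100 XOR 01100100 = 01001000 = 72.
Step 4: The key cancels out! An attacker learns m1 XOR m2 = 72, revealing the relationship between plaintexts.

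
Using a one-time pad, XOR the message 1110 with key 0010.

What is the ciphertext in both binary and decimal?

Step 1: Write out the XOR operation bit by bit:
  Message: 1110
  Key:     0010
  XOR:     1100
Step 2: Convert to decimal: 1100 = 12.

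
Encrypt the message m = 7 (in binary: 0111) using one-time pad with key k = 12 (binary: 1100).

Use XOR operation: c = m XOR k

Step 1: Write out the XOR operation bit by bit:
  Message: 0111
  Key:     1100
  XOR:     1011
Step 2: Convert to decimal: 1011 = 11.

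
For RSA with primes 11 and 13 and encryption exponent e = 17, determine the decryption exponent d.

Step 1: n = 11 * 13 = 143.
Step 2: phi(n) = 10 * 12 = 120.
Step 3: Find d such that 17 * d = 1 (mod 120).
Step 4: d = 17^(-1) mod 120 = 113.
Verification: 17 * 113 = 1921 = 16 * 120 + 1.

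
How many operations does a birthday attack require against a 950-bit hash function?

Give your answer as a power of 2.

Step 1: The birthday paradox gives collision probability ~50% after sqrt(2^n) = 2^(n/2) hashes.
Step 2: For 950-bit output: 2^(950/2) = 2^475.
Step 3: Approximately 2^475 hash computations needed.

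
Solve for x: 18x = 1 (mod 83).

Step 1: We need x such that 18 * x = 1 (mod 83).
Step 2: Using the extended Euclidean algorithm or trial:
  18 * 60 = 1080 = 13 * 83 + 1.
Step 3: Since 1080 mod 83 = 1, the inverse is x = 60.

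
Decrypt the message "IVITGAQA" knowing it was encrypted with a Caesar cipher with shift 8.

Step 1: Reverse the shift by subtracting 8 from each letter position.
  I (position 8) -> position (8-8) mod 26 = 0 -> A
  V (position 21) -> position (21-8) mod 26 = 13 -> N
  I (position 8) -> position (8-8) mod 26 = 0 -> A
  T (position 19) -> position (19-8) mod 26 = 11 -> L
  G (position 6) -> position (6-8) mod 26 = 24 -> Y
  A (position 0) -> position (0-8) mod 26 = 18 -> S
  Q (position 16) -> position (16-8) mod 26 = 8 -> I
  A (position 0) -> position (0-8) mod 26 = 18 -> S
Decrypted message: ANALYSIS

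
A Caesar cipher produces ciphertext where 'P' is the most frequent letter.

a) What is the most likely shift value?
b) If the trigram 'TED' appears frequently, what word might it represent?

Step 1: In English, 'E' is the most frequent letter (12.7%).
Step 2: The most frequent ciphertext letter is 'P' (position 15).
Step 3: Shift = (15 - 4) mod 26 = 11.
Step 4: Decrypt 'TED' by shifting back 11:
  T -> I
  E -> T
  D -> S
Step 5: 'TED' decrypts to 'ITS'.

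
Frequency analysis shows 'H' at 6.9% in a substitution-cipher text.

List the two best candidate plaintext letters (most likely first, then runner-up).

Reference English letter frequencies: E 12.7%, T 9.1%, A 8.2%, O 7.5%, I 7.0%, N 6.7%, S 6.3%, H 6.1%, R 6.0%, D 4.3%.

Step 1: Observed frequency of 'H' is 6.9%.
Step 2: Compute distances to each reference frequency and sort:
  I (7.0%): difference = 0.1% <-- BEST
  N (6.7%): difference = 0.2% <-- RUNNER-UP
  O (7.5%): difference = 0.6%
  S (6.3%): difference = 0.6%
  H (6.1%): difference = 0.8%
Step 3: Most likely is 'I' (7.0%, diff 0.1%); second most likely is 'N' (6.7%, diff 0.2%).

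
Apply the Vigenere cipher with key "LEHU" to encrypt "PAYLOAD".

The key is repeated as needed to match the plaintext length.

Step 1: Repeat key to match plaintext length:
  Plaintext: PAYLOAD
  Key:       LEHULEH
Step 2: Encrypt each letter:
  P(15) + L(11) = (15+11) mod 26 = 0 = A
  A(0) + E(4) = (0+4) mod 26 = 4 = E
  Y(24) + H(7) = (24+7) mod 26 = 5 = F
  L(11) + U(20) = (11+20) mod 26 = 5 = F
  O(14) + L(11) = (14+11) mod 26 = 25 = Z
  A(0) + E(4) = (0+4) mod 26 = 4 = E
  D(3) + H(7) = (3+7) mod 26 = 10 = K
Ciphertext: AEFFZEK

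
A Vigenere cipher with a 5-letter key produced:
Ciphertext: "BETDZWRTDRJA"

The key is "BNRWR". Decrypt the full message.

Step 1: Key 'BNRWR' has length 5. Extended key: BNRWRBNRWRBN
Step 2: Decrypt each position:
  B(1) - B(1) = 0 = A
  E(4) - N(13) = 17 = R
  T(19) - R(17) = 2 = C
  D(3) - W(22) = 7 = H
  Z(25) - R(17) = 8 = I
  W(22) - B(1) = 21 = V
  R(17) - N(13) = 4 = E
  T(19) - R(17) = 2 = C
  D(3) - W(22) = 7 = H
  R(17) - R(17) = 0 = A
  J(9) - B(1) = 8 = I
  A(0) - N(13) = 13 = N
Plaintext: ARCHIVECHAIN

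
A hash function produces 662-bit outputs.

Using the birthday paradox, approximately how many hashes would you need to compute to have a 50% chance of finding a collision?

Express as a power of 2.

Step 1: The birthday paradox gives collision probability ~50% after sqrt(2^n) = 2^(n/2) hashes.
Step 2: For 662-bit output: 2^(662/2) = 2^331.
Step 3: Approximately 2^331 hash computations needed.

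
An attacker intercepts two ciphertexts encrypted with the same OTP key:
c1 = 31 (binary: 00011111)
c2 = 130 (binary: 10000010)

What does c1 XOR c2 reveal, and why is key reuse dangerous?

Step 1: c1 XOR c2 = (m1 XOR k) XOR (m2 XOR k).
Step 2: By XOR associativity/commutativity: = m1 XOR m2 XOR k XOR k = m1 XOR m2.
Step 3: 00011111 XOR 10000010 = 10011101 = 157.
Step 4: The key cancels out! An attacker learns m1 XOR m2 = 157, revealing the relationship between plaintexts.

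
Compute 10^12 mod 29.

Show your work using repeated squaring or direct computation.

Step 1: Compute 10^12 mod 29 step by step, reducing modulo 29 at each step.
  10^1 mod 29 = 10
  10^2 mod 29 = (10 * 10) mod 29 = 13
  10^3 mod 29 = (13 * 10) mod 29 = 14
  10^4 mod 29 = (14 * 10) mod 29 = 24
  10^5 mod 29 = (24 * 10) mod 29 = 8
  10^6 mod 29 = (8 * 10) mod 29 = 22
  10^7 mod 29 = (22 * 10) mod 29 = 17
  10^8 mod 29 = (17 * 10) mod 29 = 25
  10^9 mod 29 = (25 * 10) mod 29 = 18
  10^10 mod 29 = (18 * 10) mod 29 = 6
  10^11 mod 29 = (6 * 10) mod 29 = 2
  10^12 mod 29 = (2 * 10) mod 29 = 20
Step 2: Result = 20.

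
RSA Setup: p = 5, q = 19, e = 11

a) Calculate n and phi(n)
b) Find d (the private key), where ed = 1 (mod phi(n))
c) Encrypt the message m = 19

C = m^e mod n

Step 1: n = 5 * 19 = 95.
Step 2: phi(n) = (5-1)(19-1) = 4 * 18 = 72.
Step 3: Find d = 11^(-1) mod 72 = 59.
  Verify: 11 * 59 = 649 = 1 (mod 72).
Step 4: C = 19^11 mod 95 = 19.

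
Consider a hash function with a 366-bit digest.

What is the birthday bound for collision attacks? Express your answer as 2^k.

Step 1: The birthday paradox gives collision probability ~50% after sqrt(2^n) = 2^(n/2) hashes.
Step 2: For 366-bit output: 2^(366/2) = 2^183.
Step 3: Approximately 2^183 hash computations needed.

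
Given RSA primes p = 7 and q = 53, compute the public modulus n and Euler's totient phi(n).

Step 1: n = p * q = 7 * 53 = 371.
Step 2: phi(n) = (p-1)(q-1) = 6 * 52 = 312.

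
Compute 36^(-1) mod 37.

Step 1: We need x such that 36 * x = 1 (mod 37).
Step 2: Using the extended Euclidean algorithm or trial:
  36 * 36 = 1296 = 35 * 37 + 1.
Step 3: Since 1296 mod 37 = 1, the inverse is x = 36.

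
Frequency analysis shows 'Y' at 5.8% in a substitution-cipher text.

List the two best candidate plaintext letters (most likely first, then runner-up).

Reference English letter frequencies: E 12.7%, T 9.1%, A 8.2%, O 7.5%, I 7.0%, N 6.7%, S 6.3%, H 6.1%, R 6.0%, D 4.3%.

Step 1: Observed frequency of 'Y' is 5.8%.
Step 2: Compute distances to each reference frequency and sort:
  R (6.0%): difference = 0.2% <-- BEST
  H (6.1%): difference = 0.3% <-- RUNNER-UP
  S (6.3%): difference = 0.5%
  N (6.7%): difference = 0.9%
  I (7.0%): difference = 1.2%
Step 3: Most likely is 'R' (6.0%, diff 0.2%); second most likely is 'H' (6.1%, diff 0.3%).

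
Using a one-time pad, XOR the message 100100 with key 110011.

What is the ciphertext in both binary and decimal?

Step 1: Write out the XOR operation bit by bit:
  Message: 100100
  Key:     110011
  XOR:     010111
Step 2: Convert to decimal: 010111 = 23.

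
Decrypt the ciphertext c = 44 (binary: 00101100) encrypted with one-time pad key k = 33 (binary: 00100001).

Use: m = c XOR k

Step 1: XOR ciphertext with key:
  Ciphertext: 00101100
  Key:        00100001
  XOR:        00001101
Step 2: Plaintext = 00001101 = 13 in decimal.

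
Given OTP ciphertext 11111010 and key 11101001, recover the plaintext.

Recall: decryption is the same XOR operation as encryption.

Step 1: XOR ciphertext with key:
  Ciphertext: 11111010
  Key:        11101001
  XOR:        00010011
Step 2: Plaintext = 00010011 = 19 in decimal.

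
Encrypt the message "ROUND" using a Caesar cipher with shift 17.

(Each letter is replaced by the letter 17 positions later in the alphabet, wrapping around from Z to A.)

Step 1: For each letter, shift forward by 17 positions (mod 26).
  R (position 17) -> position (17+17) mod 26 = 8 -> I
  O (position 14) -> position (14+17) mod 26 = 5 -> F
  U (position 20) -> position (20+17) mod 26 = 11 -> L
  N (position 13) -> position (13+17) mod 26 = 4 -> E
  D (position 3) -> position (3+17) mod 26 = 20 -> U
Result: IFLEU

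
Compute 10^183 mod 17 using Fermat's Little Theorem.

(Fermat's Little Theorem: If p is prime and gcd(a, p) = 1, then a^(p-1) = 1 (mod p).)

Step 1: Since 17 is prime, by Fermat's Little Theorem: 10^16 = 1 (mod 17).
Step 2: Reduce exponent: 183 mod 16 = 7.
Step 3: So 10^183 = 10^7 (mod 17).
Step 4: 10^7 mod 17 = 5.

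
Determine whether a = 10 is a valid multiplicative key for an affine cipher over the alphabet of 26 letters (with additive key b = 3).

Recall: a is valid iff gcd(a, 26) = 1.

Step 1: Compute gcd(10, 26).
Step 2: gcd(10, 26) = 2.
Since gcd = 2 != 1, 10 shares a common factor with 26, so it cannot be used.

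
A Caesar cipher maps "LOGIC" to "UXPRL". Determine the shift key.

Step 1: Compare first letters: L (position 11) -> U (position 20).
Step 2: Shift = (20 - 11) mod 26 = 9.
The shift value is 9.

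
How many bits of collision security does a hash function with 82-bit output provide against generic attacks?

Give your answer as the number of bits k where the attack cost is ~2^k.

Step 1: The hash has a 82-bit output.
Step 2: Collision resistance means it should be infeasible to find any x != y with h(x) = h(y).
By the birthday bound, a generic collision search succeeds after about sqrt(2^82) = 2^(82/2) = 2^41 evaluations.
Step 3: Security level = 41 bits.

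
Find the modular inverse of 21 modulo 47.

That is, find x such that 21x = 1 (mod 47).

Step 1: We need x such that 21 * x = 1 (mod 47).
Step 2: Using the extended Euclidean algorithm or trial:
  21 * 9 = 189 = 4 * 47 + 1.
Step 3: Since 189 mod 47 = 1, the inverse is x = 9.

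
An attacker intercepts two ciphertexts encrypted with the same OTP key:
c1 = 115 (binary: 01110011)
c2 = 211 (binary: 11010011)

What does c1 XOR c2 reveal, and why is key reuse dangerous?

Step 1: c1 XOR c2 = (m1 XOR k) XOR (m2 XOR k).
Step 2: By XOR associativity/commutativity: = m1 XOR m2 XOR k XOR k = m1 XOR m2.
Step 3: 01110011 XOR 11010011 = 10100000 = 160.
Step 4: The key cancels out! An attacker learns m1 XOR m2 = 160, revealing the relationship between plaintexts.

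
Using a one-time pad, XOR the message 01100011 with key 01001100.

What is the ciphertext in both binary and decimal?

Step 1: Write out the XOR operation bit by bit:
  Message: 01100011
  Key:     01001100
  XOR:     00101111
Step 2: Convert to decimal: 00101111 = 47.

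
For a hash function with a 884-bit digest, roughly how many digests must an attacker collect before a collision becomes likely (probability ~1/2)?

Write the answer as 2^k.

Step 1: The birthday paradox gives collision probability ~50% after sqrt(2^n) = 2^(n/2) hashes.
Step 2: For 884-bit output: 2^(884/2) = 2^442.
Step 3: Approximately 2^442 hash computations needed.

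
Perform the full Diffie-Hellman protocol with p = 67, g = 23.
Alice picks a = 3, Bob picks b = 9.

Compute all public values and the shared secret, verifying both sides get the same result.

Step 1: A = g^a mod p = 23^3 mod 67 = 40.
Step 2: B = g^b mod p = 23^9 mod 67 = 15.
Step 3: Alice computes s = B^a mod p = 15^3 mod 67 = 25.
Step 4: Bob computes s = A^b mod p = 40^9 mod 67 = 25.
Both sides agree: shared secret = 25.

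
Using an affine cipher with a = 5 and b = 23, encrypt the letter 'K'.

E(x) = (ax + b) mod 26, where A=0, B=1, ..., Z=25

Step 1: Convert 'K' to number: x = 10.
Step 2: E(10) = (5 * 10 + 23) mod 26 = 73 mod 26 = 21.
Step 3: Convert 21 back to letter: V.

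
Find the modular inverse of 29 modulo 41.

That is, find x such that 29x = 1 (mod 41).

Step 1: We need x such that 29 * x = 1 (mod 41).
Step 2: Using the extended Euclidean algorithm or trial:
  29 * 17 = 493 = 12 * 41 + 1.
Step 3: Since 493 mod 41 = 1, the inverse is x = 17.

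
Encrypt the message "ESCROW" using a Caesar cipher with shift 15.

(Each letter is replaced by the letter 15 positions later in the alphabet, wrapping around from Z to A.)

Step 1: For each letter, shift forward by 15 positions (mod 26).
  E (position 4) -> position (4+15) mod 26 = 19 -> T
  S (position 18) -> position (18+15) mod 26 = 7 -> H
  C (position 2) -> position (2+15) mod 26 = 17 -> R
  R (position 17) -> position (17+15) mod 26 = 6 -> G
  O (position 14) -> position (14+15) mod 26 = 3 -> D
  W (position 22) -> position (22+15) mod 26 = 11 -> L
Result: THRGDL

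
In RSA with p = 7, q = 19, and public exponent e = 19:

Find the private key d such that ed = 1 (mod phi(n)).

Step 1: n = 7 * 19 = 133.
Step 2: phi(n) = 6 * 18 = 108.
Step 3: Find d such that 19 * d = 1 (mod 108).
Step 4: d = 19^(-1) mod 108 = 91.
Verification: 19 * 91 = 1729 = 16 * 108 + 1.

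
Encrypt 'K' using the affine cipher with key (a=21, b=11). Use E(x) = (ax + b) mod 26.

Step 1: Convert 'K' to number: x = 10.
Step 2: E(10) = (21 * 10 + 11) mod 26 = 221 mod 26 = 13.
Step 3: Convert 13 back to letter: N.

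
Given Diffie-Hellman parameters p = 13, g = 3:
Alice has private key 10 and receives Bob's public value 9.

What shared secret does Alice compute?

Step 1: s = B^a mod p = 9^10 mod 13.
  9^1 mod 13 = 9
  9^2 mod 13 = (9 * 9) mod 13 = 3
  9^3 mod 13 = (3 * 9) mod 13 = 1
  9^4 mod 13 = (1 * 9) mod 13 = 9
  9^5 mod 13 = (9 * 9) mod 13 = 3
  9^6 mod 13 = (3 * 9) mod 13 = 1
  9^7 mod 13 = (1 * 9) mod 13 = 9
  9^8 mod 13 = (9 * 9) mod 13 = 3
  9^9 mod 13 = (3 * 9) mod 13 = 1
  9^10 mod 13 = (1 * 9) mod 13 = 9
Result: shared secret = 9.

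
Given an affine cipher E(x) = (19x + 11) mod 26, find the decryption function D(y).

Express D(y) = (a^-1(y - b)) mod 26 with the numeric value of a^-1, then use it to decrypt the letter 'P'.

Step 1: Find a^-1, the modular inverse of 19 mod 26.
Step 2: We need 19 * a^-1 = 1 (mod 26).
Step 3: 19 * 11 = 209 = 8 * 26 + 1, so a^-1 = 11.
Step 4: D(y) = 11(y - 11) mod 26.
Step 5: Apply to 'P' (y = 15): D(15) = 11 * (15 - 11) mod 26 = 11 * 4 mod 26 = 18 -> 'S'.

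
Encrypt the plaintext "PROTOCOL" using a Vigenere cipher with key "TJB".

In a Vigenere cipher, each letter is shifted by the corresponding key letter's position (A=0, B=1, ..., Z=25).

Step 1: Repeat key to match plaintext length:
  Plaintext: PROTOCOL
  Key:       TJBTJBTJ
Step 2: Encrypt each letter:
  P(15) + T(19) = (15+19) mod 26 = 8 = I
  R(17) + J(9) = (17+9) mod 26 = 0 = A
  O(14) + B(1) = (14+1) mod 26 = 15 = P
  T(19) + T(19) = (19+19) mod 26 = 12 = M
  O(14) + J(9) = (14+9) mod 26 = 23 = X
  C(2) + B(1) = (2+1) mod 26 = 3 = D
  O(14) + T(19) = (14+19) mod 26 = 7 = H
  L(11) + J(9) = (11+9) mod 26 = 20 = U
Ciphertext: IAPMXDHU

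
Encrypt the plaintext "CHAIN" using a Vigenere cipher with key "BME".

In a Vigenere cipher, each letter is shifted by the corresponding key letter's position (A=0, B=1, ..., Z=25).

Step 1: Repeat key to match plaintext length:
  Plaintext: CHAIN
  Key:       BMEBM
Step 2: Encrypt each letter:
  C(2) + B(1) = (2+1) mod 26 = 3 = D
  H(7) + M(12) = (7+12) mod 26 = 19 = T
  A(0) + E(4) = (0+4) mod 26 = 4 = E
  I(8) + B(1) = (8+1) mod 26 = 9 = J
  N(13) + M(12) = (13+12) mod 26 = 25 = Z
Ciphertext: DTEJZ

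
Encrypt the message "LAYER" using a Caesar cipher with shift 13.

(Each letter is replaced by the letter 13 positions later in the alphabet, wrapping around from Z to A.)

Step 1: For each letter, shift forward by 13 positions (mod 26).
  L (position 11) -> position (11+13) mod 26 = 24 -> Y
  A (position 0) -> position (0+13) mod 26 = 13 -> N
  Y (position 24) -> position (24+13) mod 26 = 11 -> L
  E (position 4) -> position (4+13) mod 26 = 17 -> R
  R (position 17) -> position (17+13) mod 26 = 4 -> E
Result: YNLRE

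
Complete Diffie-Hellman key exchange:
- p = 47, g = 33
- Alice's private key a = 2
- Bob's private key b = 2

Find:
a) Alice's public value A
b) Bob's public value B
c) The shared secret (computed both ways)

Step 1: A = g^a mod p = 33^2 mod 47 = 8.
Step 2: B = g^b mod p = 33^2 mod 47 = 8.
Step 3: Alice computes s = B^a mod p = 8^2 mod 47 = 17.
Step 4: Bob computes s = A^b mod p = 8^2 mod 47 = 17.
Both sides agree: shared secret = 17.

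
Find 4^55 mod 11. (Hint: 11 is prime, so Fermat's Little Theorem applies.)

Step 1: Since 11 is prime, by Fermat's Little Theorem: 4^10 = 1 (mod 11).
Step 2: Reduce exponent: 55 mod 10 = 5.
Step 3: So 4^55 = 4^5 (mod 11).
Step 4: 4^5 mod 11 = 1.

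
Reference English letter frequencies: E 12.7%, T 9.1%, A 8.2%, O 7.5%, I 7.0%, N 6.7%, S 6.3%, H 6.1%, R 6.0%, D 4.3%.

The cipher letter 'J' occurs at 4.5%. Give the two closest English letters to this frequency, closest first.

Step 1: Observed frequency of 'J' is 4.5%.
Step 2: Compute distances to each reference frequency and sort:
  D (4.3%): difference = 0.2% <-- BEST
  R (6.0%): difference = 1.5% <-- RUNNER-UP
  H (6.1%): difference = 1.6%
  S (6.3%): difference = 1.8%
  N (6.7%): difference = 2.2%
Step 3: Most likely is 'D' (4.3%, diff 0.2%); second most likely is 'R' (6.0%, diff 1.5%).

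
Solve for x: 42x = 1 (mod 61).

Step 1: We need x such that 42 * x = 1 (mod 61).
Step 2: Using the extended Euclidean algorithm or trial:
  42 * 16 = 672 = 11 * 61 + 1.
Step 3: Since 672 mod 61 = 1, the inverse is x = 16.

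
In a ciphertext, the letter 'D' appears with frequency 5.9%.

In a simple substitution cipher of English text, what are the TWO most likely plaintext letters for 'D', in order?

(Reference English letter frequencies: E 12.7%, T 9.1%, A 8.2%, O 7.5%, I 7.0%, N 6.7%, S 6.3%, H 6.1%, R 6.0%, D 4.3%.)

Step 1: Observed frequency of 'D' is 5.9%.
Step 2: Compute distances to each reference frequency and sort:
  R (6.0%): difference = 0.1% <-- BEST
  H (6.1%): difference = 0.2% <-- RUNNER-UP
  S (6.3%): difference = 0.4%
  N (6.7%): difference = 0.8%
  I (7.0%): difference = 1.1%
Step 3: Most likely is 'R' (6.0%, diff 0.1%); second most likely is 'H' (6.1%, diff 0.2%).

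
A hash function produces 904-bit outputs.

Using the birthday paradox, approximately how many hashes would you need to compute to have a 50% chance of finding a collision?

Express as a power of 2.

Step 1: The birthday paradox gives collision probability ~50% after sqrt(2^n) = 2^(n/2) hashes.
Step 2: For 904-bit output: 2^(904/2) = 2^452.
Step 3: Approximately 2^452 hash computations needed.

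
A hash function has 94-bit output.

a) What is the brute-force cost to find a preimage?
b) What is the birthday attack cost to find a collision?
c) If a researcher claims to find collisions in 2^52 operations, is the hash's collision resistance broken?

Step 1: Preimage resistance requires brute-force of 2^94 operations.
Step 2: Collision resistance (birthday bound) = 2^(94/2) = 2^47.
Step 3: The claimed attack costs 2^52 operations.
Step 4: Since 2^52 >= 2^47, the claimed attack is no faster than the generic birthday attack, so this does not break collision resistance.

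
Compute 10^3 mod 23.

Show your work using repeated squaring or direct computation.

Step 1: Compute 10^3 mod 23 step by step, reducing modulo 23 at each step.
  10^1 mod 23 = 10
  10^2 mod 23 = (10 * 10) mod 23 = 8
  10^3 mod 23 = (8 * 10) mod 23 = 11
Step 2: Result = 11.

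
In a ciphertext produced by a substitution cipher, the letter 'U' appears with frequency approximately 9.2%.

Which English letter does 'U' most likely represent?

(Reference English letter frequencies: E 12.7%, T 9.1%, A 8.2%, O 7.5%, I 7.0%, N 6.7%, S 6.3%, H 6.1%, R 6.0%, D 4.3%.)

Step 1: The observed frequency is 9.2%.
Step 2: Compare with English frequencies:
  E: 12.7% (difference: 3.5%)
  T: 9.1% (difference: 0.1%) <-- closest
  A: 8.2% (difference: 1.0%)
  O: 7.5% (difference: 1.7%)
  I: 7.0% (difference: 2.2%)
  N: 6.7% (difference: 2.5%)
  S: 6.3% (difference: 2.9%)
  H: 6.1% (difference: 3.1%)
  R: 6.0% (difference: 3.2%)
  D: 4.3% (difference: 4.9%)
Step 3: 'U' most likely represents 'T' (frequency 9.1%).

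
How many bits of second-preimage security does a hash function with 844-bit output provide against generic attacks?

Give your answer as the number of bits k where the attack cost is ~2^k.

Step 1: The hash has a 844-bit output.
Step 2: Second-preimage resistance means: given a specific input x, it should be infeasible to find a different y with h(y) = h(x).
With a 844-bit output, a generic search for a second preimage costs about 2^844 evaluations (each trial matches the fixed target with probability 2^-844).
Step 3: Security level = 844 bits.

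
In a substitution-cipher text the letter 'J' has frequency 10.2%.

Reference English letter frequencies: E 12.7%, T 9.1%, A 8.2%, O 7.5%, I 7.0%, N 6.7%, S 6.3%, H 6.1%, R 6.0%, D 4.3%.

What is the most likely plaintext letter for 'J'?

Step 1: The observed frequency is 10.2%.
Step 2: Compare with English frequencies:
  E: 12.7% (difference: 2.5%)
  T: 9.1% (difference: 1.1%) <-- closest
  A: 8.2% (difference: 2.0%)
  O: 7.5% (difference: 2.7%)
  I: 7.0% (difference: 3.2%)
  N: 6.7% (difference: 3.5%)
  S: 6.3% (difference: 3.9%)
  H: 6.1% (difference: 4.1%)
  R: 6.0% (difference: 4.2%)
  D: 4.3% (difference: 5.9%)
Step 3: 'J' most likely represents 'T' (frequency 9.1%).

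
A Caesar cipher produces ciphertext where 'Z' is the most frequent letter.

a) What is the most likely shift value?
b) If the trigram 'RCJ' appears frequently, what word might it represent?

Step 1: In English, 'E' is the most frequent letter (12.7%).
Step 2: The most frequent ciphertext letter is 'Z' (position 25).
Step 3: Shift = (25 - 4) mod 26 = 21.
Step 4: Decrypt 'RCJ' by shifting back 21:
  R -> W
  C -> H
  J -> O
Step 5: 'RCJ' decrypts to 'WHO'.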